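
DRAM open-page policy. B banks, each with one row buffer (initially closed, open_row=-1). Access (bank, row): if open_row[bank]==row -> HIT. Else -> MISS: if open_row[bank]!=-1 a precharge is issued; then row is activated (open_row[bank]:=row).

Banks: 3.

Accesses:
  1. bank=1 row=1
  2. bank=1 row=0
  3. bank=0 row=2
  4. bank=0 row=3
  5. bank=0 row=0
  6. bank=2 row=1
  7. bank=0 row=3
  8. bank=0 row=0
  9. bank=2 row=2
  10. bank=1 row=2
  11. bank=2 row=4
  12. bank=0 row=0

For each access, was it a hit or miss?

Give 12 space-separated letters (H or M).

Acc 1: bank1 row1 -> MISS (open row1); precharges=0
Acc 2: bank1 row0 -> MISS (open row0); precharges=1
Acc 3: bank0 row2 -> MISS (open row2); precharges=1
Acc 4: bank0 row3 -> MISS (open row3); precharges=2
Acc 5: bank0 row0 -> MISS (open row0); precharges=3
Acc 6: bank2 row1 -> MISS (open row1); precharges=3
Acc 7: bank0 row3 -> MISS (open row3); precharges=4
Acc 8: bank0 row0 -> MISS (open row0); precharges=5
Acc 9: bank2 row2 -> MISS (open row2); precharges=6
Acc 10: bank1 row2 -> MISS (open row2); precharges=7
Acc 11: bank2 row4 -> MISS (open row4); precharges=8
Acc 12: bank0 row0 -> HIT

Answer: M M M M M M M M M M M H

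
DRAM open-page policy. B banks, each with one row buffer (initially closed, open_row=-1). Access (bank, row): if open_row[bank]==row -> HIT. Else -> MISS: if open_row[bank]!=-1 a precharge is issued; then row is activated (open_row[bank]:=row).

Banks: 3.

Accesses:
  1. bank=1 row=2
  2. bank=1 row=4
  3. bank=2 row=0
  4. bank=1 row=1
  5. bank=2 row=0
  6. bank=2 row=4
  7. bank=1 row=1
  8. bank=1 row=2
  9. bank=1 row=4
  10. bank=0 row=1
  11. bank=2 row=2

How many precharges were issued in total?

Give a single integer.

Answer: 6

Derivation:
Acc 1: bank1 row2 -> MISS (open row2); precharges=0
Acc 2: bank1 row4 -> MISS (open row4); precharges=1
Acc 3: bank2 row0 -> MISS (open row0); precharges=1
Acc 4: bank1 row1 -> MISS (open row1); precharges=2
Acc 5: bank2 row0 -> HIT
Acc 6: bank2 row4 -> MISS (open row4); precharges=3
Acc 7: bank1 row1 -> HIT
Acc 8: bank1 row2 -> MISS (open row2); precharges=4
Acc 9: bank1 row4 -> MISS (open row4); precharges=5
Acc 10: bank0 row1 -> MISS (open row1); precharges=5
Acc 11: bank2 row2 -> MISS (open row2); precharges=6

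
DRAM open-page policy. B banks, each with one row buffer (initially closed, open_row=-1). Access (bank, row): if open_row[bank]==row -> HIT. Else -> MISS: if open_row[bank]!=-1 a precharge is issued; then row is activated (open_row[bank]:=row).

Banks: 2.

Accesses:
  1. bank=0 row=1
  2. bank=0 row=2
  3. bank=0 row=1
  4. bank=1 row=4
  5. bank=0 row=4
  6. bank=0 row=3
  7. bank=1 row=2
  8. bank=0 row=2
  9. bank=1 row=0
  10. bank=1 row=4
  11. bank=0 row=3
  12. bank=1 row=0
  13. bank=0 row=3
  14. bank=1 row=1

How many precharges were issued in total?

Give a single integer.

Acc 1: bank0 row1 -> MISS (open row1); precharges=0
Acc 2: bank0 row2 -> MISS (open row2); precharges=1
Acc 3: bank0 row1 -> MISS (open row1); precharges=2
Acc 4: bank1 row4 -> MISS (open row4); precharges=2
Acc 5: bank0 row4 -> MISS (open row4); precharges=3
Acc 6: bank0 row3 -> MISS (open row3); precharges=4
Acc 7: bank1 row2 -> MISS (open row2); precharges=5
Acc 8: bank0 row2 -> MISS (open row2); precharges=6
Acc 9: bank1 row0 -> MISS (open row0); precharges=7
Acc 10: bank1 row4 -> MISS (open row4); precharges=8
Acc 11: bank0 row3 -> MISS (open row3); precharges=9
Acc 12: bank1 row0 -> MISS (open row0); precharges=10
Acc 13: bank0 row3 -> HIT
Acc 14: bank1 row1 -> MISS (open row1); precharges=11

Answer: 11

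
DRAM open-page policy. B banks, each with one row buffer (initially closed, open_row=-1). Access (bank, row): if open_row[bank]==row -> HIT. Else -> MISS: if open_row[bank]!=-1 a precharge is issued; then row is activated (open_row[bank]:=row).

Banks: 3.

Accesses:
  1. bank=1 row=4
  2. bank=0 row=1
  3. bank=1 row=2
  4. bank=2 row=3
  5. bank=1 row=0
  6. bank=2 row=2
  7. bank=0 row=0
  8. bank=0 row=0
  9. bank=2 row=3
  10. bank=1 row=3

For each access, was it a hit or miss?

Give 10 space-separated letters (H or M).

Acc 1: bank1 row4 -> MISS (open row4); precharges=0
Acc 2: bank0 row1 -> MISS (open row1); precharges=0
Acc 3: bank1 row2 -> MISS (open row2); precharges=1
Acc 4: bank2 row3 -> MISS (open row3); precharges=1
Acc 5: bank1 row0 -> MISS (open row0); precharges=2
Acc 6: bank2 row2 -> MISS (open row2); precharges=3
Acc 7: bank0 row0 -> MISS (open row0); precharges=4
Acc 8: bank0 row0 -> HIT
Acc 9: bank2 row3 -> MISS (open row3); precharges=5
Acc 10: bank1 row3 -> MISS (open row3); precharges=6

Answer: M M M M M M M H M M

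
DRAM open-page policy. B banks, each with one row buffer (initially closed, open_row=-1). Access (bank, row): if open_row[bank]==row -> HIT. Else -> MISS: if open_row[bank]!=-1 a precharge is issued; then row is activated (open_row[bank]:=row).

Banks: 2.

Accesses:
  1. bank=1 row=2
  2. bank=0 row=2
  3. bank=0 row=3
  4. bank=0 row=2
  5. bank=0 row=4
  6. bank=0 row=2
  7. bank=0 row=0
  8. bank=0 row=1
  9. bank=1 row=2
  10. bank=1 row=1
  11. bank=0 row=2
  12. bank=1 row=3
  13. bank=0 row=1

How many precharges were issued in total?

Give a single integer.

Acc 1: bank1 row2 -> MISS (open row2); precharges=0
Acc 2: bank0 row2 -> MISS (open row2); precharges=0
Acc 3: bank0 row3 -> MISS (open row3); precharges=1
Acc 4: bank0 row2 -> MISS (open row2); precharges=2
Acc 5: bank0 row4 -> MISS (open row4); precharges=3
Acc 6: bank0 row2 -> MISS (open row2); precharges=4
Acc 7: bank0 row0 -> MISS (open row0); precharges=5
Acc 8: bank0 row1 -> MISS (open row1); precharges=6
Acc 9: bank1 row2 -> HIT
Acc 10: bank1 row1 -> MISS (open row1); precharges=7
Acc 11: bank0 row2 -> MISS (open row2); precharges=8
Acc 12: bank1 row3 -> MISS (open row3); precharges=9
Acc 13: bank0 row1 -> MISS (open row1); precharges=10

Answer: 10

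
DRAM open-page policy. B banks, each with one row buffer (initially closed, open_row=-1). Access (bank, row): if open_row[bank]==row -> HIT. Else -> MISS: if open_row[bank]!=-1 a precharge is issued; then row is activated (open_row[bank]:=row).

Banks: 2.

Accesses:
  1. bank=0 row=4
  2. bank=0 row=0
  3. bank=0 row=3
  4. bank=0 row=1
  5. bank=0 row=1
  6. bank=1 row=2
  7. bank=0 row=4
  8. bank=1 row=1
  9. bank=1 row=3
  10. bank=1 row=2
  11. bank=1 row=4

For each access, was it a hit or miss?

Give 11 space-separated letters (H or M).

Answer: M M M M H M M M M M M

Derivation:
Acc 1: bank0 row4 -> MISS (open row4); precharges=0
Acc 2: bank0 row0 -> MISS (open row0); precharges=1
Acc 3: bank0 row3 -> MISS (open row3); precharges=2
Acc 4: bank0 row1 -> MISS (open row1); precharges=3
Acc 5: bank0 row1 -> HIT
Acc 6: bank1 row2 -> MISS (open row2); precharges=3
Acc 7: bank0 row4 -> MISS (open row4); precharges=4
Acc 8: bank1 row1 -> MISS (open row1); precharges=5
Acc 9: bank1 row3 -> MISS (open row3); precharges=6
Acc 10: bank1 row2 -> MISS (open row2); precharges=7
Acc 11: bank1 row4 -> MISS (open row4); precharges=8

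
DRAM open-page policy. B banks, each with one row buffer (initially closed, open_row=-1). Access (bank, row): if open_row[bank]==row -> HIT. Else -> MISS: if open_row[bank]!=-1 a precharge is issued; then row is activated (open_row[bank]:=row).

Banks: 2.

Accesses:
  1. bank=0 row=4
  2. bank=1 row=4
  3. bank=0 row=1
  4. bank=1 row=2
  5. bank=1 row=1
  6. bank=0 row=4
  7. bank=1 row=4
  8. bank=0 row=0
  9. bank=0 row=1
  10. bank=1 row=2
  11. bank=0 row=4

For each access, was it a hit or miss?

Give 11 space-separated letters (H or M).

Acc 1: bank0 row4 -> MISS (open row4); precharges=0
Acc 2: bank1 row4 -> MISS (open row4); precharges=0
Acc 3: bank0 row1 -> MISS (open row1); precharges=1
Acc 4: bank1 row2 -> MISS (open row2); precharges=2
Acc 5: bank1 row1 -> MISS (open row1); precharges=3
Acc 6: bank0 row4 -> MISS (open row4); precharges=4
Acc 7: bank1 row4 -> MISS (open row4); precharges=5
Acc 8: bank0 row0 -> MISS (open row0); precharges=6
Acc 9: bank0 row1 -> MISS (open row1); precharges=7
Acc 10: bank1 row2 -> MISS (open row2); precharges=8
Acc 11: bank0 row4 -> MISS (open row4); precharges=9

Answer: M M M M M M M M M M M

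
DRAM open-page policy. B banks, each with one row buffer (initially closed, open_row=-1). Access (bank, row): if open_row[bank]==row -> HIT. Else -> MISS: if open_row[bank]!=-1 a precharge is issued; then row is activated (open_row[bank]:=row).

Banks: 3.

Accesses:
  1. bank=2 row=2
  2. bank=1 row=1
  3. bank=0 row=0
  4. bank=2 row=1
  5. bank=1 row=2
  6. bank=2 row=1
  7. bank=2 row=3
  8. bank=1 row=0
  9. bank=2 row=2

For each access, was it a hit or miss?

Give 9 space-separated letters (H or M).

Answer: M M M M M H M M M

Derivation:
Acc 1: bank2 row2 -> MISS (open row2); precharges=0
Acc 2: bank1 row1 -> MISS (open row1); precharges=0
Acc 3: bank0 row0 -> MISS (open row0); precharges=0
Acc 4: bank2 row1 -> MISS (open row1); precharges=1
Acc 5: bank1 row2 -> MISS (open row2); precharges=2
Acc 6: bank2 row1 -> HIT
Acc 7: bank2 row3 -> MISS (open row3); precharges=3
Acc 8: bank1 row0 -> MISS (open row0); precharges=4
Acc 9: bank2 row2 -> MISS (open row2); precharges=5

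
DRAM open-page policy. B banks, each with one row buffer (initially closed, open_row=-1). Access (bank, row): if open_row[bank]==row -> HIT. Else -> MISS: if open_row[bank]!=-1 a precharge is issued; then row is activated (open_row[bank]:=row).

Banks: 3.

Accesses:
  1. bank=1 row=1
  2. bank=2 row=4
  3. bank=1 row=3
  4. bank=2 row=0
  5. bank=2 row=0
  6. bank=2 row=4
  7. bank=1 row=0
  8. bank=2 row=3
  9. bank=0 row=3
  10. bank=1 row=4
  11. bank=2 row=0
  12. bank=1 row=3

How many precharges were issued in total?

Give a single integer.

Answer: 8

Derivation:
Acc 1: bank1 row1 -> MISS (open row1); precharges=0
Acc 2: bank2 row4 -> MISS (open row4); precharges=0
Acc 3: bank1 row3 -> MISS (open row3); precharges=1
Acc 4: bank2 row0 -> MISS (open row0); precharges=2
Acc 5: bank2 row0 -> HIT
Acc 6: bank2 row4 -> MISS (open row4); precharges=3
Acc 7: bank1 row0 -> MISS (open row0); precharges=4
Acc 8: bank2 row3 -> MISS (open row3); precharges=5
Acc 9: bank0 row3 -> MISS (open row3); precharges=5
Acc 10: bank1 row4 -> MISS (open row4); precharges=6
Acc 11: bank2 row0 -> MISS (open row0); precharges=7
Acc 12: bank1 row3 -> MISS (open row3); precharges=8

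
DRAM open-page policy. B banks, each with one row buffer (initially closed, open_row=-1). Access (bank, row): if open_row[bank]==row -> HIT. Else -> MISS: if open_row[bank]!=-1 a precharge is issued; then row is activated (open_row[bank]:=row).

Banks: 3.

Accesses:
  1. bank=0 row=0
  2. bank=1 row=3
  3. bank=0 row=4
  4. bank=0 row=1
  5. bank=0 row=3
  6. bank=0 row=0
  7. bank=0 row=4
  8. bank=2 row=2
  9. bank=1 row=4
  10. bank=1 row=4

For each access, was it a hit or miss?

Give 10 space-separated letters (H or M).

Answer: M M M M M M M M M H

Derivation:
Acc 1: bank0 row0 -> MISS (open row0); precharges=0
Acc 2: bank1 row3 -> MISS (open row3); precharges=0
Acc 3: bank0 row4 -> MISS (open row4); precharges=1
Acc 4: bank0 row1 -> MISS (open row1); precharges=2
Acc 5: bank0 row3 -> MISS (open row3); precharges=3
Acc 6: bank0 row0 -> MISS (open row0); precharges=4
Acc 7: bank0 row4 -> MISS (open row4); precharges=5
Acc 8: bank2 row2 -> MISS (open row2); precharges=5
Acc 9: bank1 row4 -> MISS (open row4); precharges=6
Acc 10: bank1 row4 -> HIT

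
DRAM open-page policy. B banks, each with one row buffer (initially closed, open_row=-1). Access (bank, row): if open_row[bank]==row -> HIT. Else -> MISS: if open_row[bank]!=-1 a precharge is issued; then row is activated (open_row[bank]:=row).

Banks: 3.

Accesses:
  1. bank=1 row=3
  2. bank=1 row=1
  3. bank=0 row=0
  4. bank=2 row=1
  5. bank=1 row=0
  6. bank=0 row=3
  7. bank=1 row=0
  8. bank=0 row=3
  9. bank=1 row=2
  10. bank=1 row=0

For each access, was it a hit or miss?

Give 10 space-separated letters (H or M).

Answer: M M M M M M H H M M

Derivation:
Acc 1: bank1 row3 -> MISS (open row3); precharges=0
Acc 2: bank1 row1 -> MISS (open row1); precharges=1
Acc 3: bank0 row0 -> MISS (open row0); precharges=1
Acc 4: bank2 row1 -> MISS (open row1); precharges=1
Acc 5: bank1 row0 -> MISS (open row0); precharges=2
Acc 6: bank0 row3 -> MISS (open row3); precharges=3
Acc 7: bank1 row0 -> HIT
Acc 8: bank0 row3 -> HIT
Acc 9: bank1 row2 -> MISS (open row2); precharges=4
Acc 10: bank1 row0 -> MISS (open row0); precharges=5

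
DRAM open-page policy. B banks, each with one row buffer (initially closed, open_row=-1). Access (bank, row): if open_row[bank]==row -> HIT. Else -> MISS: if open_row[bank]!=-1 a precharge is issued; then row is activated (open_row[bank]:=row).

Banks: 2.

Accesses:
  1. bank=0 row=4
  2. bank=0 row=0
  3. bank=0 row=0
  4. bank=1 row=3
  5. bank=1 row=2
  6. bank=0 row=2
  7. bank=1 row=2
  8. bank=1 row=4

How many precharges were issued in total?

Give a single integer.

Answer: 4

Derivation:
Acc 1: bank0 row4 -> MISS (open row4); precharges=0
Acc 2: bank0 row0 -> MISS (open row0); precharges=1
Acc 3: bank0 row0 -> HIT
Acc 4: bank1 row3 -> MISS (open row3); precharges=1
Acc 5: bank1 row2 -> MISS (open row2); precharges=2
Acc 6: bank0 row2 -> MISS (open row2); precharges=3
Acc 7: bank1 row2 -> HIT
Acc 8: bank1 row4 -> MISS (open row4); precharges=4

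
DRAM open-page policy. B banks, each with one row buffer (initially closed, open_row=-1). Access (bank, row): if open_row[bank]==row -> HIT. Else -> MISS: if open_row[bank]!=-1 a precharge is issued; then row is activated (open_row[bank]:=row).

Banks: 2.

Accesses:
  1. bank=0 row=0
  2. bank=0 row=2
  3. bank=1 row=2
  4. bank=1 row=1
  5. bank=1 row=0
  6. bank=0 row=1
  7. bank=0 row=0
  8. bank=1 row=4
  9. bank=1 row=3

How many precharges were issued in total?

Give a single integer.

Acc 1: bank0 row0 -> MISS (open row0); precharges=0
Acc 2: bank0 row2 -> MISS (open row2); precharges=1
Acc 3: bank1 row2 -> MISS (open row2); precharges=1
Acc 4: bank1 row1 -> MISS (open row1); precharges=2
Acc 5: bank1 row0 -> MISS (open row0); precharges=3
Acc 6: bank0 row1 -> MISS (open row1); precharges=4
Acc 7: bank0 row0 -> MISS (open row0); precharges=5
Acc 8: bank1 row4 -> MISS (open row4); precharges=6
Acc 9: bank1 row3 -> MISS (open row3); precharges=7

Answer: 7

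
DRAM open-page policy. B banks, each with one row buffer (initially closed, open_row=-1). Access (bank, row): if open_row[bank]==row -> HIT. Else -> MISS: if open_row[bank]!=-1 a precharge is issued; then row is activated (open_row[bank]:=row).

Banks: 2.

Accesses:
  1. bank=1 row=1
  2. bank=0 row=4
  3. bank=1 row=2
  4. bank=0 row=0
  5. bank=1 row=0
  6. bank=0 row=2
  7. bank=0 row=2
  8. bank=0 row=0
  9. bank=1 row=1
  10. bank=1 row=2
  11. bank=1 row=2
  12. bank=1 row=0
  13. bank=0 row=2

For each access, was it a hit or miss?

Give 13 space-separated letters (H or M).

Answer: M M M M M M H M M M H M M

Derivation:
Acc 1: bank1 row1 -> MISS (open row1); precharges=0
Acc 2: bank0 row4 -> MISS (open row4); precharges=0
Acc 3: bank1 row2 -> MISS (open row2); precharges=1
Acc 4: bank0 row0 -> MISS (open row0); precharges=2
Acc 5: bank1 row0 -> MISS (open row0); precharges=3
Acc 6: bank0 row2 -> MISS (open row2); precharges=4
Acc 7: bank0 row2 -> HIT
Acc 8: bank0 row0 -> MISS (open row0); precharges=5
Acc 9: bank1 row1 -> MISS (open row1); precharges=6
Acc 10: bank1 row2 -> MISS (open row2); precharges=7
Acc 11: bank1 row2 -> HIT
Acc 12: bank1 row0 -> MISS (open row0); precharges=8
Acc 13: bank0 row2 -> MISS (open row2); precharges=9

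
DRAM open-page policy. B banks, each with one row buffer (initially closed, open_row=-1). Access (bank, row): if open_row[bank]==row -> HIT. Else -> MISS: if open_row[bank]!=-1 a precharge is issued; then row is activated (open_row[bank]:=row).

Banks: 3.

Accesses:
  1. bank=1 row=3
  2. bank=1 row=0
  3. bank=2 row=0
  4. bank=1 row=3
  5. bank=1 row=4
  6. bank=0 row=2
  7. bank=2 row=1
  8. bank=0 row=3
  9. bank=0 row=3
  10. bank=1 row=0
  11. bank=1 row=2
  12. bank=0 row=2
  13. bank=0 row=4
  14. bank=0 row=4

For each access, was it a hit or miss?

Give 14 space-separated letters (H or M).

Acc 1: bank1 row3 -> MISS (open row3); precharges=0
Acc 2: bank1 row0 -> MISS (open row0); precharges=1
Acc 3: bank2 row0 -> MISS (open row0); precharges=1
Acc 4: bank1 row3 -> MISS (open row3); precharges=2
Acc 5: bank1 row4 -> MISS (open row4); precharges=3
Acc 6: bank0 row2 -> MISS (open row2); precharges=3
Acc 7: bank2 row1 -> MISS (open row1); precharges=4
Acc 8: bank0 row3 -> MISS (open row3); precharges=5
Acc 9: bank0 row3 -> HIT
Acc 10: bank1 row0 -> MISS (open row0); precharges=6
Acc 11: bank1 row2 -> MISS (open row2); precharges=7
Acc 12: bank0 row2 -> MISS (open row2); precharges=8
Acc 13: bank0 row4 -> MISS (open row4); precharges=9
Acc 14: bank0 row4 -> HIT

Answer: M M M M M M M M H M M M M H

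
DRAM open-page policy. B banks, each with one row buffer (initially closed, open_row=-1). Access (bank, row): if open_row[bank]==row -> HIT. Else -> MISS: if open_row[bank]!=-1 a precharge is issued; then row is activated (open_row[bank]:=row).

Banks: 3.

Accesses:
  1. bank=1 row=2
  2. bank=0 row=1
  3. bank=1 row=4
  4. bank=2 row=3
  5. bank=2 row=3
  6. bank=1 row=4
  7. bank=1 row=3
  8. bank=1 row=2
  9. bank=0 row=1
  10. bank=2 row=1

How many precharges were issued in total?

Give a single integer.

Acc 1: bank1 row2 -> MISS (open row2); precharges=0
Acc 2: bank0 row1 -> MISS (open row1); precharges=0
Acc 3: bank1 row4 -> MISS (open row4); precharges=1
Acc 4: bank2 row3 -> MISS (open row3); precharges=1
Acc 5: bank2 row3 -> HIT
Acc 6: bank1 row4 -> HIT
Acc 7: bank1 row3 -> MISS (open row3); precharges=2
Acc 8: bank1 row2 -> MISS (open row2); precharges=3
Acc 9: bank0 row1 -> HIT
Acc 10: bank2 row1 -> MISS (open row1); precharges=4

Answer: 4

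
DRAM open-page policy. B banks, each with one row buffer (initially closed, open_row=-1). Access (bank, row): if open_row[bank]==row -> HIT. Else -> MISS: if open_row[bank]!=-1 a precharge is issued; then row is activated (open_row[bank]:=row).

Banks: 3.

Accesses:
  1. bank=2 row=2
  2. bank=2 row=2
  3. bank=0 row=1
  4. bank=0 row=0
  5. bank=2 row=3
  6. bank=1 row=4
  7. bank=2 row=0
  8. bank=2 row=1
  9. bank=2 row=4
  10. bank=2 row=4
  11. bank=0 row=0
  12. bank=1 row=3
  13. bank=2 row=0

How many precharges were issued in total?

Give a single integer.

Answer: 7

Derivation:
Acc 1: bank2 row2 -> MISS (open row2); precharges=0
Acc 2: bank2 row2 -> HIT
Acc 3: bank0 row1 -> MISS (open row1); precharges=0
Acc 4: bank0 row0 -> MISS (open row0); precharges=1
Acc 5: bank2 row3 -> MISS (open row3); precharges=2
Acc 6: bank1 row4 -> MISS (open row4); precharges=2
Acc 7: bank2 row0 -> MISS (open row0); precharges=3
Acc 8: bank2 row1 -> MISS (open row1); precharges=4
Acc 9: bank2 row4 -> MISS (open row4); precharges=5
Acc 10: bank2 row4 -> HIT
Acc 11: bank0 row0 -> HIT
Acc 12: bank1 row3 -> MISS (open row3); precharges=6
Acc 13: bank2 row0 -> MISS (open row0); precharges=7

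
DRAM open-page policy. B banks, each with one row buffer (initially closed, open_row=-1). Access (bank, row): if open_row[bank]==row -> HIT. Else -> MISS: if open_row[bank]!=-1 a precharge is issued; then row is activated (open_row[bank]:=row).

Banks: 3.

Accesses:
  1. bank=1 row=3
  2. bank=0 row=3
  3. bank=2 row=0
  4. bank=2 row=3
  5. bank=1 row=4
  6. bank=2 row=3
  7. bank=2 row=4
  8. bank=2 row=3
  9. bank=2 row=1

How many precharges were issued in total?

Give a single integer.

Answer: 5

Derivation:
Acc 1: bank1 row3 -> MISS (open row3); precharges=0
Acc 2: bank0 row3 -> MISS (open row3); precharges=0
Acc 3: bank2 row0 -> MISS (open row0); precharges=0
Acc 4: bank2 row3 -> MISS (open row3); precharges=1
Acc 5: bank1 row4 -> MISS (open row4); precharges=2
Acc 6: bank2 row3 -> HIT
Acc 7: bank2 row4 -> MISS (open row4); precharges=3
Acc 8: bank2 row3 -> MISS (open row3); precharges=4
Acc 9: bank2 row1 -> MISS (open row1); precharges=5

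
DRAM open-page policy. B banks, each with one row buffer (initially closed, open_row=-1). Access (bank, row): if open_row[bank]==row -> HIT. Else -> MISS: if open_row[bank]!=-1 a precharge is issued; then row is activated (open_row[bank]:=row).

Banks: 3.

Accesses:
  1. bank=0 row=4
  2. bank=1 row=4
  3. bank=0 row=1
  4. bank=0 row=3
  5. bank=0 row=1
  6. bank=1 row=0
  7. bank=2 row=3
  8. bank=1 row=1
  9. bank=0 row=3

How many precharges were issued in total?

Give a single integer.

Acc 1: bank0 row4 -> MISS (open row4); precharges=0
Acc 2: bank1 row4 -> MISS (open row4); precharges=0
Acc 3: bank0 row1 -> MISS (open row1); precharges=1
Acc 4: bank0 row3 -> MISS (open row3); precharges=2
Acc 5: bank0 row1 -> MISS (open row1); precharges=3
Acc 6: bank1 row0 -> MISS (open row0); precharges=4
Acc 7: bank2 row3 -> MISS (open row3); precharges=4
Acc 8: bank1 row1 -> MISS (open row1); precharges=5
Acc 9: bank0 row3 -> MISS (open row3); precharges=6

Answer: 6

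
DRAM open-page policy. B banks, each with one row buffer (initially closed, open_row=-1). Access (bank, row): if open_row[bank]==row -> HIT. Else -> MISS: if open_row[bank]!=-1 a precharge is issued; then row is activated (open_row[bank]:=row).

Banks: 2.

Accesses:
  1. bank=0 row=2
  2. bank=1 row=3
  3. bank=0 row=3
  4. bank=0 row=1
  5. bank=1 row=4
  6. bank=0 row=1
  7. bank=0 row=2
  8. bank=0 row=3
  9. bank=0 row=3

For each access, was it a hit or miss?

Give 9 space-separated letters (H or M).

Acc 1: bank0 row2 -> MISS (open row2); precharges=0
Acc 2: bank1 row3 -> MISS (open row3); precharges=0
Acc 3: bank0 row3 -> MISS (open row3); precharges=1
Acc 4: bank0 row1 -> MISS (open row1); precharges=2
Acc 5: bank1 row4 -> MISS (open row4); precharges=3
Acc 6: bank0 row1 -> HIT
Acc 7: bank0 row2 -> MISS (open row2); precharges=4
Acc 8: bank0 row3 -> MISS (open row3); precharges=5
Acc 9: bank0 row3 -> HIT

Answer: M M M M M H M M H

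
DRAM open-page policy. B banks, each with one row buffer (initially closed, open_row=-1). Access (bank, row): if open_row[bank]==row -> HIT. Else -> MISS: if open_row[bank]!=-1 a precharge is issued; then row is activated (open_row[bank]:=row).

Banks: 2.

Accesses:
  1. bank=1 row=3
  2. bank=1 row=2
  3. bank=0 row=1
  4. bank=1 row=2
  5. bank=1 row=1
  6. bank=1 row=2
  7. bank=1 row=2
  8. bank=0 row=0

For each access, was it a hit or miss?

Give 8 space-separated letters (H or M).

Answer: M M M H M M H M

Derivation:
Acc 1: bank1 row3 -> MISS (open row3); precharges=0
Acc 2: bank1 row2 -> MISS (open row2); precharges=1
Acc 3: bank0 row1 -> MISS (open row1); precharges=1
Acc 4: bank1 row2 -> HIT
Acc 5: bank1 row1 -> MISS (open row1); precharges=2
Acc 6: bank1 row2 -> MISS (open row2); precharges=3
Acc 7: bank1 row2 -> HIT
Acc 8: bank0 row0 -> MISS (open row0); precharges=4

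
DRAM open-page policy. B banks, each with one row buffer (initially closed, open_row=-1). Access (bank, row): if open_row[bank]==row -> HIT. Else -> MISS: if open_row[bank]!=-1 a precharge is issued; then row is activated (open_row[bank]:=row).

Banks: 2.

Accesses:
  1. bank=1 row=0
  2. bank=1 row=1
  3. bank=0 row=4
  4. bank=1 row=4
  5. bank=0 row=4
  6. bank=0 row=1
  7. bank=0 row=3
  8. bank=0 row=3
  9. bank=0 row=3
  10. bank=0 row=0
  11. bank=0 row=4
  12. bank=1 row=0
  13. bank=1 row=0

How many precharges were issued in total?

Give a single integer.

Acc 1: bank1 row0 -> MISS (open row0); precharges=0
Acc 2: bank1 row1 -> MISS (open row1); precharges=1
Acc 3: bank0 row4 -> MISS (open row4); precharges=1
Acc 4: bank1 row4 -> MISS (open row4); precharges=2
Acc 5: bank0 row4 -> HIT
Acc 6: bank0 row1 -> MISS (open row1); precharges=3
Acc 7: bank0 row3 -> MISS (open row3); precharges=4
Acc 8: bank0 row3 -> HIT
Acc 9: bank0 row3 -> HIT
Acc 10: bank0 row0 -> MISS (open row0); precharges=5
Acc 11: bank0 row4 -> MISS (open row4); precharges=6
Acc 12: bank1 row0 -> MISS (open row0); precharges=7
Acc 13: bank1 row0 -> HIT

Answer: 7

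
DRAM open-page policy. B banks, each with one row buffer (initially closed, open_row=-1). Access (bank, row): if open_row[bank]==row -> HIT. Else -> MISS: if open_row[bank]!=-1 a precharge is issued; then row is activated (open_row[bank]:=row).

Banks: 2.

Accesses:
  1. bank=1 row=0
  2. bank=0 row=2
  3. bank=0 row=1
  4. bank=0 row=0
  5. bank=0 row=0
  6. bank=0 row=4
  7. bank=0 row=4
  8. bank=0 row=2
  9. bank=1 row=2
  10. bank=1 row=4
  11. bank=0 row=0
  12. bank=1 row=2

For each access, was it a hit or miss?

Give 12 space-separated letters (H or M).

Answer: M M M M H M H M M M M M

Derivation:
Acc 1: bank1 row0 -> MISS (open row0); precharges=0
Acc 2: bank0 row2 -> MISS (open row2); precharges=0
Acc 3: bank0 row1 -> MISS (open row1); precharges=1
Acc 4: bank0 row0 -> MISS (open row0); precharges=2
Acc 5: bank0 row0 -> HIT
Acc 6: bank0 row4 -> MISS (open row4); precharges=3
Acc 7: bank0 row4 -> HIT
Acc 8: bank0 row2 -> MISS (open row2); precharges=4
Acc 9: bank1 row2 -> MISS (open row2); precharges=5
Acc 10: bank1 row4 -> MISS (open row4); precharges=6
Acc 11: bank0 row0 -> MISS (open row0); precharges=7
Acc 12: bank1 row2 -> MISS (open row2); precharges=8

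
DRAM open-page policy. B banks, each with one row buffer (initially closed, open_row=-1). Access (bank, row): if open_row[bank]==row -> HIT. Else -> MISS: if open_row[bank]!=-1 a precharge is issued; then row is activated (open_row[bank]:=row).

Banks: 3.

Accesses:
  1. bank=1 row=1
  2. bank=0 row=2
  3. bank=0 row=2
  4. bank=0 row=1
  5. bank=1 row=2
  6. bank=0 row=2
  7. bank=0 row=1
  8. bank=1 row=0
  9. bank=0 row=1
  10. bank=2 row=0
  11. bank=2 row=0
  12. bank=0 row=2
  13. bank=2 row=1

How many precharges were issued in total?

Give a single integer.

Acc 1: bank1 row1 -> MISS (open row1); precharges=0
Acc 2: bank0 row2 -> MISS (open row2); precharges=0
Acc 3: bank0 row2 -> HIT
Acc 4: bank0 row1 -> MISS (open row1); precharges=1
Acc 5: bank1 row2 -> MISS (open row2); precharges=2
Acc 6: bank0 row2 -> MISS (open row2); precharges=3
Acc 7: bank0 row1 -> MISS (open row1); precharges=4
Acc 8: bank1 row0 -> MISS (open row0); precharges=5
Acc 9: bank0 row1 -> HIT
Acc 10: bank2 row0 -> MISS (open row0); precharges=5
Acc 11: bank2 row0 -> HIT
Acc 12: bank0 row2 -> MISS (open row2); precharges=6
Acc 13: bank2 row1 -> MISS (open row1); precharges=7

Answer: 7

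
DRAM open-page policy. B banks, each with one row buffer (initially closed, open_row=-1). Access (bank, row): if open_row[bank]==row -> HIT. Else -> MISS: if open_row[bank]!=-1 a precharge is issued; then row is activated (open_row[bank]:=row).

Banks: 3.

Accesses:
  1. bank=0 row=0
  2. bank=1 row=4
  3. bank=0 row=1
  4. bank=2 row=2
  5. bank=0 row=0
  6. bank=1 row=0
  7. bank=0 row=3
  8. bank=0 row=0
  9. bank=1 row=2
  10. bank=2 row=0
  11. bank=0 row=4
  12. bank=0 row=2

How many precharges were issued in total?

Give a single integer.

Acc 1: bank0 row0 -> MISS (open row0); precharges=0
Acc 2: bank1 row4 -> MISS (open row4); precharges=0
Acc 3: bank0 row1 -> MISS (open row1); precharges=1
Acc 4: bank2 row2 -> MISS (open row2); precharges=1
Acc 5: bank0 row0 -> MISS (open row0); precharges=2
Acc 6: bank1 row0 -> MISS (open row0); precharges=3
Acc 7: bank0 row3 -> MISS (open row3); precharges=4
Acc 8: bank0 row0 -> MISS (open row0); precharges=5
Acc 9: bank1 row2 -> MISS (open row2); precharges=6
Acc 10: bank2 row0 -> MISS (open row0); precharges=7
Acc 11: bank0 row4 -> MISS (open row4); precharges=8
Acc 12: bank0 row2 -> MISS (open row2); precharges=9

Answer: 9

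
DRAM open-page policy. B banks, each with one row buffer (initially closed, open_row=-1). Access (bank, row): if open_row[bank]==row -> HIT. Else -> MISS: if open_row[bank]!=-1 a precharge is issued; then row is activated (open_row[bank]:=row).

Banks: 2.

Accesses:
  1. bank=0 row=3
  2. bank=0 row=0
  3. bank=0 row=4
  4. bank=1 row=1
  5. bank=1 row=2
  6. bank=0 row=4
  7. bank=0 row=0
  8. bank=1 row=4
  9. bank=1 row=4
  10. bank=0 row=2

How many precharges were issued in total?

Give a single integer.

Acc 1: bank0 row3 -> MISS (open row3); precharges=0
Acc 2: bank0 row0 -> MISS (open row0); precharges=1
Acc 3: bank0 row4 -> MISS (open row4); precharges=2
Acc 4: bank1 row1 -> MISS (open row1); precharges=2
Acc 5: bank1 row2 -> MISS (open row2); precharges=3
Acc 6: bank0 row4 -> HIT
Acc 7: bank0 row0 -> MISS (open row0); precharges=4
Acc 8: bank1 row4 -> MISS (open row4); precharges=5
Acc 9: bank1 row4 -> HIT
Acc 10: bank0 row2 -> MISS (open row2); precharges=6

Answer: 6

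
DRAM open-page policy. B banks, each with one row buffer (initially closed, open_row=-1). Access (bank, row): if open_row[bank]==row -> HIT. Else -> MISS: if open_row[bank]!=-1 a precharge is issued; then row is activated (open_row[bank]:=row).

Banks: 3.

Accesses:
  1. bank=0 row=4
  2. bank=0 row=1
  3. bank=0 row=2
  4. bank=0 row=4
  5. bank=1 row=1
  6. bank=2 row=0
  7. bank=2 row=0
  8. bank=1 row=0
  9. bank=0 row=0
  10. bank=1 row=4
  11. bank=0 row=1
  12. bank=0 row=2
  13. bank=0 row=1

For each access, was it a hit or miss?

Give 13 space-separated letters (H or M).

Answer: M M M M M M H M M M M M M

Derivation:
Acc 1: bank0 row4 -> MISS (open row4); precharges=0
Acc 2: bank0 row1 -> MISS (open row1); precharges=1
Acc 3: bank0 row2 -> MISS (open row2); precharges=2
Acc 4: bank0 row4 -> MISS (open row4); precharges=3
Acc 5: bank1 row1 -> MISS (open row1); precharges=3
Acc 6: bank2 row0 -> MISS (open row0); precharges=3
Acc 7: bank2 row0 -> HIT
Acc 8: bank1 row0 -> MISS (open row0); precharges=4
Acc 9: bank0 row0 -> MISS (open row0); precharges=5
Acc 10: bank1 row4 -> MISS (open row4); precharges=6
Acc 11: bank0 row1 -> MISS (open row1); precharges=7
Acc 12: bank0 row2 -> MISS (open row2); precharges=8
Acc 13: bank0 row1 -> MISS (open row1); precharges=9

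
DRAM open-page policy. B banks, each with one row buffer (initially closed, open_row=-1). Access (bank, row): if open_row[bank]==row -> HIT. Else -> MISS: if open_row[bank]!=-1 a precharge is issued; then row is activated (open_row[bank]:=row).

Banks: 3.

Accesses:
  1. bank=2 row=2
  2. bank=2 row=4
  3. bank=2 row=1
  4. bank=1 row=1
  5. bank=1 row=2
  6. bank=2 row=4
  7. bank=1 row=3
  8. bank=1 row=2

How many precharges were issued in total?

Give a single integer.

Acc 1: bank2 row2 -> MISS (open row2); precharges=0
Acc 2: bank2 row4 -> MISS (open row4); precharges=1
Acc 3: bank2 row1 -> MISS (open row1); precharges=2
Acc 4: bank1 row1 -> MISS (open row1); precharges=2
Acc 5: bank1 row2 -> MISS (open row2); precharges=3
Acc 6: bank2 row4 -> MISS (open row4); precharges=4
Acc 7: bank1 row3 -> MISS (open row3); precharges=5
Acc 8: bank1 row2 -> MISS (open row2); precharges=6

Answer: 6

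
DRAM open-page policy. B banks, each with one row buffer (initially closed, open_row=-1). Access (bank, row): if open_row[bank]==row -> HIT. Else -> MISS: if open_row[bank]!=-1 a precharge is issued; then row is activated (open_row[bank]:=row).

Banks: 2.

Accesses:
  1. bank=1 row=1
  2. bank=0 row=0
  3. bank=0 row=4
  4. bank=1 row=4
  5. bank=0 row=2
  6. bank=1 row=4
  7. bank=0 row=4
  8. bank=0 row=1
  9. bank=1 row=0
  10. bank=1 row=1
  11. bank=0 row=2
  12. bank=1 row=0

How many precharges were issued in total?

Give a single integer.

Acc 1: bank1 row1 -> MISS (open row1); precharges=0
Acc 2: bank0 row0 -> MISS (open row0); precharges=0
Acc 3: bank0 row4 -> MISS (open row4); precharges=1
Acc 4: bank1 row4 -> MISS (open row4); precharges=2
Acc 5: bank0 row2 -> MISS (open row2); precharges=3
Acc 6: bank1 row4 -> HIT
Acc 7: bank0 row4 -> MISS (open row4); precharges=4
Acc 8: bank0 row1 -> MISS (open row1); precharges=5
Acc 9: bank1 row0 -> MISS (open row0); precharges=6
Acc 10: bank1 row1 -> MISS (open row1); precharges=7
Acc 11: bank0 row2 -> MISS (open row2); precharges=8
Acc 12: bank1 row0 -> MISS (open row0); precharges=9

Answer: 9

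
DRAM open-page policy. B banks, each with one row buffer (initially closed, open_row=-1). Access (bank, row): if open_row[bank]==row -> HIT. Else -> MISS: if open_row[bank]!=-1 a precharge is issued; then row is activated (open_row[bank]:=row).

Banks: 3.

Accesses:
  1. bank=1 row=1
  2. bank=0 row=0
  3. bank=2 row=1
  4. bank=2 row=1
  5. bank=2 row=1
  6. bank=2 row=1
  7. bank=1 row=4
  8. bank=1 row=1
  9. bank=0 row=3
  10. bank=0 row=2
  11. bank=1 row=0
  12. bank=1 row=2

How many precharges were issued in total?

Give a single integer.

Acc 1: bank1 row1 -> MISS (open row1); precharges=0
Acc 2: bank0 row0 -> MISS (open row0); precharges=0
Acc 3: bank2 row1 -> MISS (open row1); precharges=0
Acc 4: bank2 row1 -> HIT
Acc 5: bank2 row1 -> HIT
Acc 6: bank2 row1 -> HIT
Acc 7: bank1 row4 -> MISS (open row4); precharges=1
Acc 8: bank1 row1 -> MISS (open row1); precharges=2
Acc 9: bank0 row3 -> MISS (open row3); precharges=3
Acc 10: bank0 row2 -> MISS (open row2); precharges=4
Acc 11: bank1 row0 -> MISS (open row0); precharges=5
Acc 12: bank1 row2 -> MISS (open row2); precharges=6

Answer: 6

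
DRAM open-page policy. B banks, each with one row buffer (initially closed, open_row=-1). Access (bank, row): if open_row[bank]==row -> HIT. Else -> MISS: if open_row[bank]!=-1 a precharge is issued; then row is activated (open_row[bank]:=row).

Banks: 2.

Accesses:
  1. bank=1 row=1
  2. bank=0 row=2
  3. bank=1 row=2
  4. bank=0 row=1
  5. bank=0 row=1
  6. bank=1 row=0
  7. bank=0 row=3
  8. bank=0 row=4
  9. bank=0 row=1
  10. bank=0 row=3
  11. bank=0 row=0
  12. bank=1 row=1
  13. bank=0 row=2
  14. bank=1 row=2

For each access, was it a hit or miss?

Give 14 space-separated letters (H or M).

Answer: M M M M H M M M M M M M M M

Derivation:
Acc 1: bank1 row1 -> MISS (open row1); precharges=0
Acc 2: bank0 row2 -> MISS (open row2); precharges=0
Acc 3: bank1 row2 -> MISS (open row2); precharges=1
Acc 4: bank0 row1 -> MISS (open row1); precharges=2
Acc 5: bank0 row1 -> HIT
Acc 6: bank1 row0 -> MISS (open row0); precharges=3
Acc 7: bank0 row3 -> MISS (open row3); precharges=4
Acc 8: bank0 row4 -> MISS (open row4); precharges=5
Acc 9: bank0 row1 -> MISS (open row1); precharges=6
Acc 10: bank0 row3 -> MISS (open row3); precharges=7
Acc 11: bank0 row0 -> MISS (open row0); precharges=8
Acc 12: bank1 row1 -> MISS (open row1); precharges=9
Acc 13: bank0 row2 -> MISS (open row2); precharges=10
Acc 14: bank1 row2 -> MISS (open row2); precharges=11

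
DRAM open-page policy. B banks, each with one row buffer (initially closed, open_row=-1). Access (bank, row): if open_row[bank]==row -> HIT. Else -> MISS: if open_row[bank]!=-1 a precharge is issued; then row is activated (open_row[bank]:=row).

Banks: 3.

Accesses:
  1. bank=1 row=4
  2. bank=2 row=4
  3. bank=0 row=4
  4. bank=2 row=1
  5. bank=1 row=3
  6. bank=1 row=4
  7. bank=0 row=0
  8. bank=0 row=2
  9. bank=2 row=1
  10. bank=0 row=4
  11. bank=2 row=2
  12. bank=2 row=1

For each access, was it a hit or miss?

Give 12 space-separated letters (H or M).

Answer: M M M M M M M M H M M M

Derivation:
Acc 1: bank1 row4 -> MISS (open row4); precharges=0
Acc 2: bank2 row4 -> MISS (open row4); precharges=0
Acc 3: bank0 row4 -> MISS (open row4); precharges=0
Acc 4: bank2 row1 -> MISS (open row1); precharges=1
Acc 5: bank1 row3 -> MISS (open row3); precharges=2
Acc 6: bank1 row4 -> MISS (open row4); precharges=3
Acc 7: bank0 row0 -> MISS (open row0); precharges=4
Acc 8: bank0 row2 -> MISS (open row2); precharges=5
Acc 9: bank2 row1 -> HIT
Acc 10: bank0 row4 -> MISS (open row4); precharges=6
Acc 11: bank2 row2 -> MISS (open row2); precharges=7
Acc 12: bank2 row1 -> MISS (open row1); precharges=8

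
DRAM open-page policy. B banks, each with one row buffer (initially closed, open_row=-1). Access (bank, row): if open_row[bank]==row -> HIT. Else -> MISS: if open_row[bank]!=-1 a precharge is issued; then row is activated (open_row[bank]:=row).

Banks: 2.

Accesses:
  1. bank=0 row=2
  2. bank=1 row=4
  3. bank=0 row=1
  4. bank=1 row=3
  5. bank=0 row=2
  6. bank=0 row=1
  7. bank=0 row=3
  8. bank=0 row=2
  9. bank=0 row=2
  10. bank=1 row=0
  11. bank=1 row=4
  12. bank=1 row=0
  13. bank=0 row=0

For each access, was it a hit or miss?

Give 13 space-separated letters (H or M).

Answer: M M M M M M M M H M M M M

Derivation:
Acc 1: bank0 row2 -> MISS (open row2); precharges=0
Acc 2: bank1 row4 -> MISS (open row4); precharges=0
Acc 3: bank0 row1 -> MISS (open row1); precharges=1
Acc 4: bank1 row3 -> MISS (open row3); precharges=2
Acc 5: bank0 row2 -> MISS (open row2); precharges=3
Acc 6: bank0 row1 -> MISS (open row1); precharges=4
Acc 7: bank0 row3 -> MISS (open row3); precharges=5
Acc 8: bank0 row2 -> MISS (open row2); precharges=6
Acc 9: bank0 row2 -> HIT
Acc 10: bank1 row0 -> MISS (open row0); precharges=7
Acc 11: bank1 row4 -> MISS (open row4); precharges=8
Acc 12: bank1 row0 -> MISS (open row0); precharges=9
Acc 13: bank0 row0 -> MISS (open row0); precharges=10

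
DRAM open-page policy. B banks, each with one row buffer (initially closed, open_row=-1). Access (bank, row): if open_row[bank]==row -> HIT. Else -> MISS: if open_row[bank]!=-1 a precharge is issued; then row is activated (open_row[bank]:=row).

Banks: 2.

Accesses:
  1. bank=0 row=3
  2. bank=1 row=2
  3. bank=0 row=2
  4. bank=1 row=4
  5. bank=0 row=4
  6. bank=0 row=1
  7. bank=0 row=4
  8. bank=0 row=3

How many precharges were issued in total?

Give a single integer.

Answer: 6

Derivation:
Acc 1: bank0 row3 -> MISS (open row3); precharges=0
Acc 2: bank1 row2 -> MISS (open row2); precharges=0
Acc 3: bank0 row2 -> MISS (open row2); precharges=1
Acc 4: bank1 row4 -> MISS (open row4); precharges=2
Acc 5: bank0 row4 -> MISS (open row4); precharges=3
Acc 6: bank0 row1 -> MISS (open row1); precharges=4
Acc 7: bank0 row4 -> MISS (open row4); precharges=5
Acc 8: bank0 row3 -> MISS (open row3); precharges=6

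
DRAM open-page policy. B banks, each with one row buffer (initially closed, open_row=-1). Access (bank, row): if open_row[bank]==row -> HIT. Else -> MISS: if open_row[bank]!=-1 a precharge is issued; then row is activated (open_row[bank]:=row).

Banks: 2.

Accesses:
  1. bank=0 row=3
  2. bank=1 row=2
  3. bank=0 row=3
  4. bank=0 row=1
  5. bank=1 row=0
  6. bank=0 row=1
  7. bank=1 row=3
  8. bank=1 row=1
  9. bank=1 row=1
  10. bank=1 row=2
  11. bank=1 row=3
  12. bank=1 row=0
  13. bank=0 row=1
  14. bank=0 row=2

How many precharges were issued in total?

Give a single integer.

Acc 1: bank0 row3 -> MISS (open row3); precharges=0
Acc 2: bank1 row2 -> MISS (open row2); precharges=0
Acc 3: bank0 row3 -> HIT
Acc 4: bank0 row1 -> MISS (open row1); precharges=1
Acc 5: bank1 row0 -> MISS (open row0); precharges=2
Acc 6: bank0 row1 -> HIT
Acc 7: bank1 row3 -> MISS (open row3); precharges=3
Acc 8: bank1 row1 -> MISS (open row1); precharges=4
Acc 9: bank1 row1 -> HIT
Acc 10: bank1 row2 -> MISS (open row2); precharges=5
Acc 11: bank1 row3 -> MISS (open row3); precharges=6
Acc 12: bank1 row0 -> MISS (open row0); precharges=7
Acc 13: bank0 row1 -> HIT
Acc 14: bank0 row2 -> MISS (open row2); precharges=8

Answer: 8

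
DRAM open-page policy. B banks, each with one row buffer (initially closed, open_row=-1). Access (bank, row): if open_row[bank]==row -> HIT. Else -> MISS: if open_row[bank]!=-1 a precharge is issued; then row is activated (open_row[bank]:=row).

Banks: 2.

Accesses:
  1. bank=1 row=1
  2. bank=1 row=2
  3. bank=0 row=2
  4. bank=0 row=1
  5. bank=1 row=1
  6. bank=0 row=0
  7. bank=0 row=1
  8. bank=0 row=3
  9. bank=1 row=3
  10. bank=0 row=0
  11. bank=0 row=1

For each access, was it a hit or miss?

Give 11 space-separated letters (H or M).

Acc 1: bank1 row1 -> MISS (open row1); precharges=0
Acc 2: bank1 row2 -> MISS (open row2); precharges=1
Acc 3: bank0 row2 -> MISS (open row2); precharges=1
Acc 4: bank0 row1 -> MISS (open row1); precharges=2
Acc 5: bank1 row1 -> MISS (open row1); precharges=3
Acc 6: bank0 row0 -> MISS (open row0); precharges=4
Acc 7: bank0 row1 -> MISS (open row1); precharges=5
Acc 8: bank0 row3 -> MISS (open row3); precharges=6
Acc 9: bank1 row3 -> MISS (open row3); precharges=7
Acc 10: bank0 row0 -> MISS (open row0); precharges=8
Acc 11: bank0 row1 -> MISS (open row1); precharges=9

Answer: M M M M M M M M M M M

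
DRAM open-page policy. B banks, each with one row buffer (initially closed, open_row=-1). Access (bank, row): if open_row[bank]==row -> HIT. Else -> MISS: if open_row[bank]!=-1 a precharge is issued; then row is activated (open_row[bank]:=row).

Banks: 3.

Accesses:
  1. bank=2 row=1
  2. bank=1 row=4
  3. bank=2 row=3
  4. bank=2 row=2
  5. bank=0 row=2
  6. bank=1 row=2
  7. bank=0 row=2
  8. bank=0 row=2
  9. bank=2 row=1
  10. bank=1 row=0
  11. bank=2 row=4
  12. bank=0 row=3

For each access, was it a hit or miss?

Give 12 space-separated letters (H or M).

Answer: M M M M M M H H M M M M

Derivation:
Acc 1: bank2 row1 -> MISS (open row1); precharges=0
Acc 2: bank1 row4 -> MISS (open row4); precharges=0
Acc 3: bank2 row3 -> MISS (open row3); precharges=1
Acc 4: bank2 row2 -> MISS (open row2); precharges=2
Acc 5: bank0 row2 -> MISS (open row2); precharges=2
Acc 6: bank1 row2 -> MISS (open row2); precharges=3
Acc 7: bank0 row2 -> HIT
Acc 8: bank0 row2 -> HIT
Acc 9: bank2 row1 -> MISS (open row1); precharges=4
Acc 10: bank1 row0 -> MISS (open row0); precharges=5
Acc 11: bank2 row4 -> MISS (open row4); precharges=6
Acc 12: bank0 row3 -> MISS (open row3); precharges=7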